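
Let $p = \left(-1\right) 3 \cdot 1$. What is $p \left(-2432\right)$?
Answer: $7296$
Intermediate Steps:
$p = -3$ ($p = \left(-3\right) 1 = -3$)
$p \left(-2432\right) = \left(-3\right) \left(-2432\right) = 7296$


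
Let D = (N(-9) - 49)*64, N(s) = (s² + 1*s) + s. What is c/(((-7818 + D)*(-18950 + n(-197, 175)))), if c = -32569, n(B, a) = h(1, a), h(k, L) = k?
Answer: -32569/131164978 ≈ -0.00024831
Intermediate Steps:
N(s) = s² + 2*s (N(s) = (s² + s) + s = (s + s²) + s = s² + 2*s)
n(B, a) = 1
D = 896 (D = (-9*(2 - 9) - 49)*64 = (-9*(-7) - 49)*64 = (63 - 49)*64 = 14*64 = 896)
c/(((-7818 + D)*(-18950 + n(-197, 175)))) = -32569*1/((-18950 + 1)*(-7818 + 896)) = -32569/((-6922*(-18949))) = -32569/131164978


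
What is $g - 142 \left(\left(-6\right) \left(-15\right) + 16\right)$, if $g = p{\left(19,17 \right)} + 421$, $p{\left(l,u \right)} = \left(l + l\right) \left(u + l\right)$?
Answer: $-13263$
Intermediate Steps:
$p{\left(l,u \right)} = 2 l \left(l + u\right)$
$g = 1789$ ($g = 2 \cdot 19 \left(19 + 17\right) + 421 = 2 \cdot 19 \cdot 36 + 421 = 1368 + 421 = 1789$)
$g - 142 \left(\left(-6\right) \left(-15\right) + 16\right) = 1789 - 142 \left(\left(-6\right) \left(-15\right) + 16\right) = 1789 - 142 \left(90 + 16\right) = 1789 - 15052 = -13263$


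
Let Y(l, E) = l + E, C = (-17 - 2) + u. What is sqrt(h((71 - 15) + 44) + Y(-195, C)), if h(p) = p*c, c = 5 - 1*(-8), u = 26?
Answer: 2*sqrt(278) ≈ 33.347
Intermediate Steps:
C = 7 (C = (-17 - 2) + 26 = -19 + 26 = 7)
c = 13 (c = 5 + 8 = 13)
h(p) = 13*p (h(p) = p*13 = 13*p)
Y(l, E) = E + l
sqrt(h((71 - 15) + 44) + Y(-195, C)) = sqrt(13*((71 - 15) + 44) + (7 - 195)) = sqrt(13*(56 + 44) - 188) = sqrt(13*100 - 188) = sqrt(1300 - 188) = sqrt(1112) = 2*sqrt(278)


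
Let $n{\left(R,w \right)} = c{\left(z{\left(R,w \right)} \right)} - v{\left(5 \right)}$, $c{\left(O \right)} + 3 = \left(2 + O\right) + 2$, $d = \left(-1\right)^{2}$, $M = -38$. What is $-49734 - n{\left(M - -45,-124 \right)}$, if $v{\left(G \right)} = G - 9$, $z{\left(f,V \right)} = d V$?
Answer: $-49615$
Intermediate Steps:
$d = 1$
$z{\left(f,V \right)} = V$ ($z{\left(f,V \right)} = 1 V = V$)
$c{\left(O \right)} = 1 + O$ ($c{\left(O \right)} = -3 + \left(\left(2 + O\right) + 2\right) = -3 + \left(4 + O\right) = 1 + O$)
$v{\left(G \right)} = -9 + G$
$n{\left(R,w \right)} = 5 + w$ ($n{\left(R,w \right)} = \left(1 + w\right) - \left(-9 + 5\right) = \left(1 + w\right) - -4 = \left(1 + w\right) + 4 = 5 + w$)
$-49734 - n{\left(M - -45,-124 \right)} = -49734 - \left(5 - 124\right) = -49734 - -119 = -49734 + 119 = -49615$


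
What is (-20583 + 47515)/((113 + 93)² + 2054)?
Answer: 13466/22245 ≈ 0.60535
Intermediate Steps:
(-20583 + 47515)/((113 + 93)² + 2054) = 26932/(206² + 2054) = 26932/(42436 + 2054) = 26932/44490 = 26932*(1/44490) = 13466/22245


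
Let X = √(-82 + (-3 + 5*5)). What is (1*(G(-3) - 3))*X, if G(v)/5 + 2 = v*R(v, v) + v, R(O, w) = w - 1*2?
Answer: 94*I*√15 ≈ 364.06*I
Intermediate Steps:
R(O, w) = -2 + w (R(O, w) = w - 2 = -2 + w)
X = 2*I*√15 (X = √(-82 + (-3 + 25)) = √(-82 + 22) = √(-60) = 2*I*√15 ≈ 7.746*I)
G(v) = -10 + 5*v + 5*v*(-2 + v) (G(v) = -10 + 5*(v*(-2 + v) + v) = -10 + 5*(v + v*(-2 + v)) = -10 + (5*v + 5*v*(-2 + v)) = -10 + 5*v + 5*v*(-2 + v))
(1*(G(-3) - 3))*X = (1*((-10 - 5*(-3) + 5*(-3)²) - 3))*(2*I*√15) = (1*((-10 + 15 + 5*9) - 3))*(2*I*√15) = (1*((-10 + 15 + 45) - 3))*(2*I*√15) = (1*(50 - 3))*(2*I*√15) = (1*47)*(2*I*√15) = 47*(2*I*√15) = 94*I*√15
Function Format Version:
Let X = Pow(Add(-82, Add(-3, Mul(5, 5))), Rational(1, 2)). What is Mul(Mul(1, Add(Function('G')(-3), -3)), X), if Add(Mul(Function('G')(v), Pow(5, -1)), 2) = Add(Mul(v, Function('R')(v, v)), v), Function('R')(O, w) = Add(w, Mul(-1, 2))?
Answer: Mul(94, I, Pow(15, Rational(1, 2))) ≈ Mul(364.06, I)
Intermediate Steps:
Function('R')(O, w) = Add(-2, w) (Function('R')(O, w) = Add(w, -2) = Add(-2, w))
X = Mul(2, I, Pow(15, Rational(1, 2))) (X = Pow(Add(-82, Add(-3, 25)), Rational(1, 2)) = Pow(Add(-82, 22), Rational(1, 2)) = Pow(-60, Rational(1, 2)) = Mul(2, I, Pow(15, Rational(1, 2))) ≈ Mul(7.7460, I))
Function('G')(v) = Add(-10, Mul(5, v), Mul(5, v, Add(-2, v))) (Function('G')(v) = Add(-10, Mul(5, Add(Mul(v, Add(-2, v)), v))) = Add(-10, Mul(5, Add(v, Mul(v, Add(-2, v))))) = Add(-10, Add(Mul(5, v), Mul(5, v, Add(-2, v)))) = Add(-10, Mul(5, v), Mul(5, v, Add(-2, v))))
Mul(Mul(1, Add(Function('G')(-3), -3)), X) = Mul(Mul(1, Add(Add(-10, Mul(-5, -3), Mul(5, Pow(-3, 2))), -3)), Mul(2, I, Pow(15, Rational(1, 2)))) = Mul(Mul(1, Add(Add(-10, 15, Mul(5, 9)), -3)), Mul(2, I, Pow(15, Rational(1, 2)))) = Mul(Mul(1, Add(Add(-10, 15, 45), -3)), Mul(2, I, Pow(15, Rational(1, 2)))) = Mul(Mul(1, Add(50, -3)), Mul(2, I, Pow(15, Rational(1, 2)))) = Mul(Mul(1, 47), Mul(2, I, Pow(15, Rational(1, 2)))) = Mul(47, Mul(2, I, Pow(15, Rational(1, 2)))) = Mul(94, I, Pow(15, Rational(1, 2)))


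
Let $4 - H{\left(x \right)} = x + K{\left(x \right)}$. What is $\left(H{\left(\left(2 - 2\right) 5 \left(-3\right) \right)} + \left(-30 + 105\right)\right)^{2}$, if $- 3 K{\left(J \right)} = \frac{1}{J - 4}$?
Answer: $\frac{896809}{144} \approx 6227.8$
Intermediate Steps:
$K{\left(J \right)} = - \frac{1}{3 \left(-4 + J\right)}$ ($K{\left(J \right)} = - \frac{1}{3 \left(J - 4\right)} = - \frac{1}{3 \left(-4 + J\right)}$)
$H{\left(x \right)} = 4 + \frac{1}{-12 + 3 x} - x$ ($H{\left(x \right)} = 4 - \left(x - \frac{1}{-12 + 3 x}\right) = 4 + \frac{1}{-12 + 3 x} - x$)
$\left(H{\left(\left(2 - 2\right) 5 \left(-3\right) \right)} + \left(-30 + 105\right)\right)^{2} = \left(\frac{\frac{1}{3} - \left(4 - \left(2 - 2\right) 5 \left(-3\right)\right)^{2}}{-4 + \left(2 - 2\right) 5 \left(-3\right)} + \left(-30 + 105\right)\right)^{2} = \left(\frac{\frac{1}{3} - \left(4 - 0 \left(-15\right)\right)^{2}}{-4 + 0 \left(-15\right)} + 75\right)^{2} = \left(\frac{\frac{1}{3} - \left(4 - 0\right)^{2}}{-4 + 0} + 75\right)^{2} = \left(\frac{\frac{1}{3} - \left(4 + 0\right)^{2}}{-4} + 75\right)^{2} = \left(- \frac{\frac{1}{3} - 4^{2}}{4} + 75\right)^{2} = \left(- \frac{\frac{1}{3} - 16}{4} + 75\right)^{2} = \left(\left(- \frac{1}{4}\right) \left(- \frac{47}{3}\right) + 75\right)^{2} = \left(\frac{47}{12} + 75\right)^{2} = \left(\frac{947}{12}\right)^{2} = \frac{896809}{144}$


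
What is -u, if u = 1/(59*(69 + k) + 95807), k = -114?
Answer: -1/93152 ≈ -1.0735e-5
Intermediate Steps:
u = 1/93152 (u = 1/(59*(69 - 114) + 95807) = 1/(59*(-45) + 95807) = 1/(-2655 + 95807) = 1/93152 ≈ 1.0735e-5)
-u = -1*1/93152 = -1/93152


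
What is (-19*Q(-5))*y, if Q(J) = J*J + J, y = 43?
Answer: -16340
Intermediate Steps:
Q(J) = J + J**2 (Q(J) = J**2 + J = J + J**2)
(-19*Q(-5))*y = -(-95)*(1 - 5)*43 = -(-95)*(-4)*43 = -19*20*43 = -380*43 = -16340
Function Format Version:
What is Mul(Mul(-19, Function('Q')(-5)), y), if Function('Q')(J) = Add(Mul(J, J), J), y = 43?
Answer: -16340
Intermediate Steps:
Function('Q')(J) = Add(J, Pow(J, 2)) (Function('Q')(J) = Add(Pow(J, 2), J) = Add(J, Pow(J, 2)))
Mul(Mul(-19, Function('Q')(-5)), y) = Mul(Mul(-19, Mul(-5, Add(1, -5))), 43) = Mul(Mul(-19, Mul(-5, -4)), 43) = Mul(Mul(-19, 20), 43) = Mul(-380, 43) = -16340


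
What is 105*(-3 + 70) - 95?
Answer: 6940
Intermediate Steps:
105*(-3 + 70) - 95 = 105*67 - 95 = 7035 - 95 = 6940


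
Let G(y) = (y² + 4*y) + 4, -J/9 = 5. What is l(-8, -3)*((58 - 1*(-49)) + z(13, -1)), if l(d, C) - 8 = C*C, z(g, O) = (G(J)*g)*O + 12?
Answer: -406606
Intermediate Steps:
J = -45 (J = -9*5 = -45)
G(y) = 4 + y² + 4*y
z(g, O) = 12 + 1849*O*g (z(g, O) = ((4 + (-45)² + 4*(-45))*g)*O + 12 = ((4 + 2025 - 180)*g)*O + 12 = (1849*g)*O + 12 = 1849*O*g + 12 = 12 + 1849*O*g)
l(d, C) = 8 + C² (l(d, C) = 8 + C*C = 8 + C²)
l(-8, -3)*((58 - 1*(-49)) + z(13, -1)) = (8 + (-3)²)*((58 - 1*(-49)) + (12 + 1849*(-1)*13)) = (8 + 9)*((58 + 49) + (12 - 24037)) = 17*(107 - 24025) = 17*(-23918) = -406606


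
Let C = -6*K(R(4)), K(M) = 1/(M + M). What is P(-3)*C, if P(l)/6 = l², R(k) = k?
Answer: -81/2 ≈ -40.500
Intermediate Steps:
K(M) = 1/(2*M)
P(l) = 6*l²
C = -¾ (C = -3/4 = -6*⅛ = -¾ ≈ -0.75000)
P(-3)*C = (6*(-3)²)*(-¾) = (6*9)*(-¾) = 54*(-¾) = -81/2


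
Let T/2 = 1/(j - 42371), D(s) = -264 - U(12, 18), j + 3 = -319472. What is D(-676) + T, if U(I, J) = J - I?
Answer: -48849211/180923 ≈ -270.00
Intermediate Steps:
j = -319475 (j = -3 - 319472 = -319475)
D(s) = -270 (D(s) = -264 - (18 - 1*12) = -264 - (18 - 12) = -264 - 1*6 = -264 - 6 = -270)
T = -1/180923 (T = 2/(-319475 - 42371) = 2/(-361846) = 2*(-1/361846) = -1/180923 ≈ -5.5272e-6)
D(-676) + T = -270 - 1/180923 = -48849211/180923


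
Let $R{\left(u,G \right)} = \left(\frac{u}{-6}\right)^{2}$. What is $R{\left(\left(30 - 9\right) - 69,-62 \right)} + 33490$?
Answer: $33554$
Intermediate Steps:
$R{\left(u,G \right)} = \frac{u^{2}}{36}$ ($R{\left(u,G \right)} = \left(u \left(- \frac{1}{6}\right)\right)^{2} = \left(- \frac{u}{6}\right)^{2} = \frac{u^{2}}{36}$)
$R{\left(\left(30 - 9\right) - 69,-62 \right)} + 33490 = \frac{\left(\left(30 - 9\right) - 69\right)^{2}}{36} + 33490 = \frac{\left(21 - 69\right)^{2}}{36} + 33490 = \frac{\left(-48\right)^{2}}{36} + 33490 = \frac{1}{36} \cdot 2304 + 33490 = 64 + 33490 = 33554$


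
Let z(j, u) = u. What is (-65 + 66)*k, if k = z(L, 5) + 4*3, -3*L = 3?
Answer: 17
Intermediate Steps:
L = -1 (L = -⅓*3 = -1)
k = 17 (k = 5 + 4*3 = 5 + 12 = 17)
(-65 + 66)*k = (-65 + 66)*17 = 1*17 = 17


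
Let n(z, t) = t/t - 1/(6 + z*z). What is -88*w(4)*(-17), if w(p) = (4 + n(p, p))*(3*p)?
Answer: 88944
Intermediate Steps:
n(z, t) = 1 - 1/(6 + z²)
w(p) = 3*p*(4 + (5 + p²)/(6 + p²)) (w(p) = (4 + (5 + p²)/(6 + p²))*(3*p) = 3*p*(4 + (5 + p²)/(6 + p²)))
-88*w(4)*(-17) = -88*(15*4³ + 87*4)/(6 + 4²)*(-17) = -88*(15*64 + 348)/(6 + 16)*(-17) = -88*(960 + 348)/22*(-17) = -4*1308*(-17) = -88*654/11*(-17) = -5232*(-17) = 88944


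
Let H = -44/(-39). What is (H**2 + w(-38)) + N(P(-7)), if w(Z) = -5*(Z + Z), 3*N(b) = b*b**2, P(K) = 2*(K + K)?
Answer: -10549748/1521 ≈ -6936.1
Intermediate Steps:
H = 44/39 (H = -44*(-1/39) = 44/39 ≈ 1.1282)
P(K) = 4*K (P(K) = 2*(2*K) = 4*K)
N(b) = b**3/3 (N(b) = (b*b**2)/3 = b**3/3)
w(Z) = -10*Z
(H**2 + w(-38)) + N(P(-7)) = ((44/39)**2 - 10*(-38)) + (4*(-7))**3/3 = (1936/1521 + 380) + (1/3)*(-28)**3 = 579916/1521 + (1/3)*(-21952) = 579916/1521 - 21952/3 = -10549748/1521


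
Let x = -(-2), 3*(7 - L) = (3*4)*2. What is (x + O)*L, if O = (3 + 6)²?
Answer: -83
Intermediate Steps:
L = -1 (L = 7 - 3*4*2/3 = 7 - 4*2 = 7 - ⅓*24 = 7 - 8 = -1)
x = 2 (x = -1*(-2) = 2)
O = 81 (O = 9² = 81)
(x + O)*L = (2 + 81)*(-1) = 83*(-1) = -83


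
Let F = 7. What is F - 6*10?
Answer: -53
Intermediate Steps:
F - 6*10 = 7 - 6*10 = 7 - 60 = -53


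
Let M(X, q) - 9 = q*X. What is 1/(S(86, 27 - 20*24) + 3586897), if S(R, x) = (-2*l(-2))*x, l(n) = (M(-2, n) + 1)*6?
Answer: 1/3663001 ≈ 2.7300e-7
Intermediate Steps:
M(X, q) = 9 + X*q (M(X, q) = 9 + q*X = 9 + X*q)
l(n) = 60 - 12*n (l(n) = ((9 - 2*n) + 1)*6 = (10 - 2*n)*6 = 60 - 12*n)
S(R, x) = -168*x (S(R, x) = (-2*(60 - 12*(-2)))*x = (-2*(60 + 24))*x = (-2*84)*x = -168*x)
1/(S(86, 27 - 20*24) + 3586897) = 1/(-168*(27 - 20*24) + 3586897) = 1/(-168*(27 - 480) + 3586897) = 1/(-168*(-453) + 3586897) = 1/(76104 + 3586897) = 1/3663001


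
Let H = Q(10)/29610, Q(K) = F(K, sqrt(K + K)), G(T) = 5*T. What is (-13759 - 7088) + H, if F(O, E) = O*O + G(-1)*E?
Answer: -61727957/2961 - sqrt(5)/2961 ≈ -20847.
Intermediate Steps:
F(O, E) = O**2 - 5*E (F(O, E) = O*O + (5*(-1))*E = O**2 - 5*E)
Q(K) = K**2 - 5*sqrt(2)*sqrt(K) (Q(K) = K**2 - 5*sqrt(K + K) = K**2 - 5*sqrt(2)*sqrt(K))
H = 10/2961 - sqrt(5)/2961 (H = (10**2 - 5*sqrt(2)*sqrt(10))/29610 = (100 - 10*sqrt(5))*(1/29610) = 10/2961 - sqrt(5)/2961 ≈ 0.0026221)
(-13759 - 7088) + H = (-13759 - 7088) + (10/2961 - sqrt(5)/2961) = -20847 + (10/2961 - sqrt(5)/2961) = -61727957/2961 - sqrt(5)/2961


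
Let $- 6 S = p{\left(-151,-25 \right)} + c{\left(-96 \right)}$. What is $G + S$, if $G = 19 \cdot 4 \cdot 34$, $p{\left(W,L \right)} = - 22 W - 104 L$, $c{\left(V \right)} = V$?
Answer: $1613$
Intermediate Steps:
$p{\left(W,L \right)} = - 104 L - 22 W$
$G = 2584$ ($G = 76 \cdot 34 = 2584$)
$S = -971$ ($S = - \frac{\left(\left(-104\right) \left(-25\right) - -3322\right) - 96}{6} = - \frac{\left(2600 + 3322\right) - 96}{6} = - \frac{5922 - 96}{6} = \left(- \frac{1}{6}\right) 5826 = -971$)
$G + S = 2584 - 971 = 1613$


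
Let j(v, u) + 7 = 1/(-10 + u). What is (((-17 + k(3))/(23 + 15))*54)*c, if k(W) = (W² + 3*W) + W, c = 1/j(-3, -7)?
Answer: -153/190 ≈ -0.80526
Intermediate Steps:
j(v, u) = -7 + 1/(-10 + u)
c = -17/120 (c = 1/((71 - 7*(-7))/(-10 - 7)) = 1/((71 + 49)/(-17)) = 1/(-1/17*120) = 1/(-120/17) = -17/120 ≈ -0.14167)
k(W) = W² + 4*W
(((-17 + k(3))/(23 + 15))*54)*c = (((-17 + 3*(4 + 3))/(23 + 15))*54)*(-17/120) = (((-17 + 3*7)/38)*54)*(-17/120) = (((-17 + 21)*(1/38))*54)*(-17/120) = ((4*(1/38))*54)*(-17/120) = ((2/19)*54)*(-17/120) = (108/19)*(-17/120) = -153/190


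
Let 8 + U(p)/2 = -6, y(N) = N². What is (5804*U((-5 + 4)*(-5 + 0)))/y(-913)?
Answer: -162512/833569 ≈ -0.19496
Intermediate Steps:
U(p) = -28 (U(p) = -16 + 2*(-6) = -16 - 12 = -28)
(5804*U((-5 + 4)*(-5 + 0)))/y(-913) = (5804*(-28))/((-913)²) = -162512/833569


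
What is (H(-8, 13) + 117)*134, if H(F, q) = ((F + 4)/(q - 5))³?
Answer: 62645/4 ≈ 15661.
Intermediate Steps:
H(F, q) = (4 + F)³/(-5 + q)³ (H(F, q) = ((4 + F)/(-5 + q))³ = (4 + F)³/(-5 + q)³)
(H(-8, 13) + 117)*134 = ((4 - 8)³/(-5 + 13)³ + 117)*134 = ((-4)³/8³ + 117)*134 = ((1/512)*(-64) + 117)*134 = (-⅛ + 117)*134 = (935/8)*134 = 62645/4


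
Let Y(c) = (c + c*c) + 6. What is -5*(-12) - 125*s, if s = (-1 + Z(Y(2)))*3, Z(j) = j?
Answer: -4065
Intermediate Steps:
Y(c) = 6 + c + c**2 (Y(c) = (c + c**2) + 6 = 6 + c + c**2)
s = 33 (s = (-1 + (6 + 2 + 2**2))*3 = (-1 + (6 + 2 + 4))*3 = (-1 + 12)*3 = 11*3 = 33)
-5*(-12) - 125*s = -5*(-12) - 125*33 = 60 - 4125 = -4065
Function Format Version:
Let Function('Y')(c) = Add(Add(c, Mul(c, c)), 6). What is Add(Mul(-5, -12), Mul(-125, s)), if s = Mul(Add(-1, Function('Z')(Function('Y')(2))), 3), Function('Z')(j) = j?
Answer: -4065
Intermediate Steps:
Function('Y')(c) = Add(6, c, Pow(c, 2)) (Function('Y')(c) = Add(Add(c, Pow(c, 2)), 6) = Add(6, c, Pow(c, 2)))
s = 33 (s = Mul(Add(-1, Add(6, 2, Pow(2, 2))), 3) = Mul(Add(-1, Add(6, 2, 4)), 3) = Mul(Add(-1, 12), 3) = Mul(11, 3) = 33)
Add(Mul(-5, -12), Mul(-125, s)) = Add(Mul(-5, -12), Mul(-125, 33)) = Add(60, -4125) = -4065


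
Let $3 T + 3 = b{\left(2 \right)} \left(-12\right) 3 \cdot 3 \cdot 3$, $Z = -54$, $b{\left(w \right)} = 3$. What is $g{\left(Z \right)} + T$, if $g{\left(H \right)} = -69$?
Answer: $-394$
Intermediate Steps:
$T = -325$ ($T = -1 + \frac{3 \left(-12\right) 3 \cdot 3 \cdot 3}{3} = -1 + \frac{\left(-36\right) 9 \cdot 3}{3} = -1 + \frac{\left(-36\right) 27}{3} = -1 + \frac{1}{3} \left(-972\right) = -1 - 324 = -325$)
$g{\left(Z \right)} + T = -69 - 325 = -394$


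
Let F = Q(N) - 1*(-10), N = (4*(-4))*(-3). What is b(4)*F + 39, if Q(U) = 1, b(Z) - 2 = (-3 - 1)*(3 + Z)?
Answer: -247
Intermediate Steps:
N = 48 (N = -16*(-3) = 48)
b(Z) = -10 - 4*Z (b(Z) = 2 + (-3 - 1)*(3 + Z) = 2 - 4*(3 + Z) = 2 + (-12 - 4*Z) = -10 - 4*Z)
F = 11 (F = 1 - 1*(-10) = 1 + 10 = 11)
b(4)*F + 39 = (-10 - 4*4)*11 + 39 = (-10 - 16)*11 + 39 = -26*11 + 39 = -286 + 39 = -247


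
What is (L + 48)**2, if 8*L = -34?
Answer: 30625/16 ≈ 1914.1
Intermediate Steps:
L = -17/4 (L = (1/8)*(-34) = -17/4 ≈ -4.2500)
(L + 48)**2 = (-17/4 + 48)**2 = (175/4)**2 = 30625/16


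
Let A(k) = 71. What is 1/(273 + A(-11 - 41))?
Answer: 1/344 ≈ 0.0029070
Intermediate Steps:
1/(273 + A(-11 - 41)) = 1/(273 + 71) = 1/344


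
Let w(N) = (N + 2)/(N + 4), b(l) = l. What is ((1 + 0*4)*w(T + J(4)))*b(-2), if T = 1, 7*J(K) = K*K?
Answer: -74/51 ≈ -1.4510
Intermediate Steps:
J(K) = K**2/7 (J(K) = (K*K)/7 = K**2/7)
w(N) = (2 + N)/(4 + N)
((1 + 0*4)*w(T + J(4)))*b(-2) = ((1 + 0*4)*((2 + (1 + (1/7)*4**2))/(4 + (1 + (1/7)*4**2))))*(-2) = ((1 + 0)*((2 + (1 + (1/7)*16))/(4 + (1 + (1/7)*16))))*(-2) = (1*((2 + (1 + 16/7))/(4 + (1 + 16/7))))*(-2) = (1*((2 + 23/7)/(4 + 23/7)))*(-2) = (1*((37/7)/(51/7)))*(-2) = (1*((7/51)*(37/7)))*(-2) = (1*(37/51))*(-2) = (37/51)*(-2) = -74/51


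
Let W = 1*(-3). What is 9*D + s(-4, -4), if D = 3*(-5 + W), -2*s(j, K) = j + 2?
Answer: -215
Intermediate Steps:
W = -3
s(j, K) = -1 - j/2 (s(j, K) = -(j + 2)/2 = -(2 + j)/2 = -1 - j/2)
D = -24 (D = 3*(-5 - 3) = 3*(-8) = -24)
9*D + s(-4, -4) = 9*(-24) + (-1 - ½*(-4)) = -216 + (-1 + 2) = -216 + 1 = -215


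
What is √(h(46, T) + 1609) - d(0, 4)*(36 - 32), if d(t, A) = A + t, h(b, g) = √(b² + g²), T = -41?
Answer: -16 + √(1609 + √3797) ≈ 24.873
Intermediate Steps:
√(h(46, T) + 1609) - d(0, 4)*(36 - 32) = √(√(46² + (-41)²) + 1609) - (4 + 0)*(36 - 32) = √(√(2116 + 1681) + 1609) - 4*4 = √(√3797 + 1609) - 1*16 = √(1609 + √3797) - 16 = -16 + √(1609 + √3797)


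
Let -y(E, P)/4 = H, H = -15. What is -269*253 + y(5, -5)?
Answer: -67997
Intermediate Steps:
y(E, P) = 60 (y(E, P) = -4*(-15) = 60)
-269*253 + y(5, -5) = -269*253 + 60 = -68057 + 60 = -67997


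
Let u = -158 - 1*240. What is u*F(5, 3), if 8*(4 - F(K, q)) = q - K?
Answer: -3383/2 ≈ -1691.5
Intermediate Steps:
F(K, q) = 4 - q/8 + K/8 (F(K, q) = 4 - (q - K)/8 = 4 + (-q/8 + K/8) = 4 - q/8 + K/8)
u = -398 (u = -158 - 240 = -398)
u*F(5, 3) = -398*(4 - ⅛*3 + (⅛)*5) = -398*(4 - 3/8 + 5/8) = -398*17/4 = -3383/2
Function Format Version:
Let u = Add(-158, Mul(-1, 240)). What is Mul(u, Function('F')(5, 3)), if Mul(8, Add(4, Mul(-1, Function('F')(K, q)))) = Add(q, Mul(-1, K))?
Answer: Rational(-3383, 2) ≈ -1691.5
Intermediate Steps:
Function('F')(K, q) = Add(4, Mul(Rational(-1, 8), q), Mul(Rational(1, 8), K)) (Function('F')(K, q) = Add(4, Mul(Rational(-1, 8), Add(q, Mul(-1, K)))) = Add(4, Add(Mul(Rational(-1, 8), q), Mul(Rational(1, 8), K))) = Add(4, Mul(Rational(-1, 8), q), Mul(Rational(1, 8), K)))
u = -398 (u = Add(-158, -240) = -398)
Mul(u, Function('F')(5, 3)) = Mul(-398, Add(4, Mul(Rational(-1, 8), 3), Mul(Rational(1, 8), 5))) = Mul(-398, Add(4, Rational(-3, 8), Rational(5, 8))) = Mul(-398, Rational(17, 4)) = Rational(-3383, 2)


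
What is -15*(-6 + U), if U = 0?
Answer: 90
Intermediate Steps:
-15*(-6 + U) = -15*(-6 + 0) = -15*(-6) = 90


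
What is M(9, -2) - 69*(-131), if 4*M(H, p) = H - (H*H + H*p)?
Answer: 18051/2 ≈ 9025.5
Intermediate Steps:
M(H, p) = -H**2/4 + H/4 - H*p/4 (M(H, p) = (H - (H*H + H*p))/4 = (H - (H**2 + H*p))/4 = (H + (-H**2 - H*p))/4 = (H - H**2 - H*p)/4 = -H**2/4 + H/4 - H*p/4)
M(9, -2) - 69*(-131) = (1/4)*9*(1 - 1*9 - 1*(-2)) - 69*(-131) = (1/4)*9*(1 - 9 + 2) + 9039 = (1/4)*9*(-6) + 9039 = -27/2 + 9039 = 18051/2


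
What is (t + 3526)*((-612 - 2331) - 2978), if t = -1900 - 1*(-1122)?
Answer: -16270908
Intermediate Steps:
t = -778 (t = -1900 + 1122 = -778)
(t + 3526)*((-612 - 2331) - 2978) = (-778 + 3526)*((-612 - 2331) - 2978) = 2748*(-2943 - 2978) = 2748*(-5921) = -16270908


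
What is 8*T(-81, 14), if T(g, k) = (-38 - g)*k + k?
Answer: 4928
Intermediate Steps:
T(g, k) = k + k*(-38 - g) (T(g, k) = k*(-38 - g) + k = k + k*(-38 - g))
8*T(-81, 14) = 8*(-1*14*(37 - 81)) = 8*(-1*14*(-44)) = 8*616 = 4928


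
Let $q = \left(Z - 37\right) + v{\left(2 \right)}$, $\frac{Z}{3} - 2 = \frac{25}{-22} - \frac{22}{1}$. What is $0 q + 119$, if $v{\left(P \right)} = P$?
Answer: $119$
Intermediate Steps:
$Z = - \frac{1395}{22}$ ($Z = 6 + 3 \left(\frac{25}{-22} - \frac{22}{1}\right) = 6 + 3 \left(25 \left(- \frac{1}{22}\right) - 22\right) = 6 + 3 \left(- \frac{25}{22} - 22\right) = 6 + 3 \left(- \frac{509}{22}\right) = 6 - \frac{1527}{22} = - \frac{1395}{22} \approx -63.409$)
$q = - \frac{2165}{22}$ ($q = \left(- \frac{1395}{22} - 37\right) + 2 = - \frac{2209}{22} + 2 = - \frac{2165}{22} \approx -98.409$)
$0 q + 119 = 0 \left(- \frac{2165}{22}\right) + 119 = 0 + 119 = 119$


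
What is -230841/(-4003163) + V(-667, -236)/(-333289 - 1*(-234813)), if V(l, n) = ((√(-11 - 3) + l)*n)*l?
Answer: 105082510925092/98553869897 - 39353*I*√14/24619 ≈ 1066.2 - 5.981*I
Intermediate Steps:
V(l, n) = l*n*(l + I*√14) (V(l, n) = ((√(-14) + l)*n)*l = ((I*√14 + l)*n)*l = ((l + I*√14)*n)*l = (n*(l + I*√14))*l = l*n*(l + I*√14))
-230841/(-4003163) + V(-667, -236)/(-333289 - 1*(-234813)) = -230841/(-4003163) + (-667*(-236)*(-667 + I*√14))/(-333289 - 1*(-234813)) = -230841*(-1/4003163) + (-104993804 + 157412*I*√14)/(-333289 + 234813) = 230841/4003163 + (-104993804 + 157412*I*√14)/(-98476) = 230841/4003163 + (-104993804 + 157412*I*√14)*(-1/98476) = 230841/4003163 + (26248451/24619 - 39353*I*√14/24619) = 105082510925092/98553869897 - 39353*I*√14/24619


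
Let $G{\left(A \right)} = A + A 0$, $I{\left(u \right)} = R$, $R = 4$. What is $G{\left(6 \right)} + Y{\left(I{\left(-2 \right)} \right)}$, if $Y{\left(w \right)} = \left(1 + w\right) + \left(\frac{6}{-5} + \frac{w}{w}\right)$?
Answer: $\frac{54}{5} \approx 10.8$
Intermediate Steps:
$I{\left(u \right)} = 4$
$Y{\left(w \right)} = \frac{4}{5} + w$ ($Y{\left(w \right)} = \left(1 + w\right) + \left(6 \left(- \frac{1}{5}\right) + 1\right) = \left(1 + w\right) + \left(- \frac{6}{5} + 1\right) = \left(1 + w\right) - \frac{1}{5} = \frac{4}{5} + w$)
$G{\left(A \right)} = A$ ($G{\left(A \right)} = A + 0 = A$)
$G{\left(6 \right)} + Y{\left(I{\left(-2 \right)} \right)} = 6 + \left(\frac{4}{5} + 4\right) = 6 + \frac{24}{5} = \frac{54}{5}$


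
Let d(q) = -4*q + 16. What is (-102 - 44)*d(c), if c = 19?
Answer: 8760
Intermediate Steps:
d(q) = 16 - 4*q
(-102 - 44)*d(c) = (-102 - 44)*(16 - 4*19) = -146*(16 - 76) = -146*(-60) = 8760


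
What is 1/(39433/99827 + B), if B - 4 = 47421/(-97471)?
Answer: 884567047/3457329804 ≈ 0.25585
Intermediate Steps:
B = 31133/8861 (B = 4 + 47421/(-97471) = 4 + 47421*(-1/97471) = 4 - 4311/8861 = 31133/8861 ≈ 3.5135)
1/(39433/99827 + B) = 1/(39433/99827 + 31133/8861) = 1/(3457329804/884567047) = 884567047/3457329804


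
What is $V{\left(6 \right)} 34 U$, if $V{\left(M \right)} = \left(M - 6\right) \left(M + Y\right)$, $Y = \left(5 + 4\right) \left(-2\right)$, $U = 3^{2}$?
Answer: $0$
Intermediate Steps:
$U = 9$
$Y = -18$ ($Y = 9 \left(-2\right) = -18$)
$V{\left(M \right)} = \left(-18 + M\right) \left(-6 + M\right)$ ($V{\left(M \right)} = \left(M - 6\right) \left(M - 18\right) = \left(-6 + M\right) \left(-18 + M\right) = \left(-18 + M\right) \left(-6 + M\right)$)
$V{\left(6 \right)} 34 U = \left(108 + 6^{2} - 144\right) 34 \cdot 9 = \left(108 + 36 - 144\right) 34 \cdot 9 = 0 \cdot 34 \cdot 9 = 0 \cdot 9 = 0$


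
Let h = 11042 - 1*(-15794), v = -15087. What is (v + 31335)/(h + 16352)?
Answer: 1354/3599 ≈ 0.37622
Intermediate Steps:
h = 26836 (h = 11042 + 15794 = 26836)
(v + 31335)/(h + 16352) = (-15087 + 31335)/(26836 + 16352) = 16248/43188 = 16248*(1/43188) = 1354/3599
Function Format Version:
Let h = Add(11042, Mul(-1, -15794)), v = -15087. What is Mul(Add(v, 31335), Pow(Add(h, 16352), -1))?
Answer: Rational(1354, 3599) ≈ 0.37622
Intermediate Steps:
h = 26836 (h = Add(11042, 15794) = 26836)
Mul(Add(v, 31335), Pow(Add(h, 16352), -1)) = Mul(Add(-15087, 31335), Pow(Add(26836, 16352), -1)) = Mul(16248, Pow(43188, -1)) = Mul(16248, Rational(1, 43188)) = Rational(1354, 3599)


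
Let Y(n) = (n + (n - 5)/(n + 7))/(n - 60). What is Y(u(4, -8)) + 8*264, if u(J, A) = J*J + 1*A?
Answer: 549079/260 ≈ 2111.8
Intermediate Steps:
u(J, A) = A + J² (u(J, A) = J² + A = A + J²)
Y(n) = (n + (-5 + n)/(7 + n))/(-60 + n)
Y(u(4, -8)) + 8*264 = (5 - (-8 + 4²)² - 8*(-8 + 4²))/(420 - (-8 + 4²)² + 53*(-8 + 4²)) + 8*264 = (5 - (-8 + 16)² - 8*(-8 + 16))/(420 - (-8 + 16)² + 53*(-8 + 16)) + 2112 = (5 - 1*8² - 8*8)/(420 - 1*8² + 53*8) + 2112 = (5 - 1*64 - 64)/(420 - 1*64 + 424) + 2112 = (5 - 64 - 64)/(420 - 64 + 424) + 2112 = -123/780 + 2112 = (1/780)*(-123) + 2112 = -41/260 + 2112 = 549079/260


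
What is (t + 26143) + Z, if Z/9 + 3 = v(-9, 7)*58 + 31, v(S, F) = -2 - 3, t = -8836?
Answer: 14949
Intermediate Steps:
v(S, F) = -5
Z = -2358 (Z = -27 + 9*(-5*58 + 31) = -27 + 9*(-290 + 31) = -27 + 9*(-259) = -27 - 2331 = -2358)
(t + 26143) + Z = (-8836 + 26143) - 2358 = 17307 - 2358 = 14949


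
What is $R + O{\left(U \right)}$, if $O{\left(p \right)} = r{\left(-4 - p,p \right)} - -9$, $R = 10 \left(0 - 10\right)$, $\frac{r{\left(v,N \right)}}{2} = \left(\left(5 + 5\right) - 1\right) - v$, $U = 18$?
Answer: $-29$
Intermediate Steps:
$r{\left(v,N \right)} = 18 - 2 v$ ($r{\left(v,N \right)} = 2 \left(\left(\left(5 + 5\right) - 1\right) - v\right) = 2 \left(\left(10 - 1\right) - v\right) = 2 \left(9 - v\right) = 18 - 2 v$)
$R = -100$ ($R = 10 \left(-10\right) = -100$)
$O{\left(p \right)} = 35 + 2 p$ ($O{\left(p \right)} = \left(18 - 2 \left(-4 - p\right)\right) - -9 = \left(18 + \left(8 + 2 p\right)\right) + 9 = \left(26 + 2 p\right) + 9 = 35 + 2 p$)
$R + O{\left(U \right)} = -100 + \left(35 + 2 \cdot 18\right) = -100 + \left(35 + 36\right) = -100 + 71 = -29$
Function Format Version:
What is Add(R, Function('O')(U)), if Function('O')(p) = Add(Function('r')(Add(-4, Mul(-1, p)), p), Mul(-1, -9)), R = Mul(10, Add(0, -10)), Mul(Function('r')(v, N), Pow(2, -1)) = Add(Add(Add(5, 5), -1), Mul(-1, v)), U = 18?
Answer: -29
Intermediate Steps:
Function('r')(v, N) = Add(18, Mul(-2, v)) (Function('r')(v, N) = Mul(2, Add(Add(Add(5, 5), -1), Mul(-1, v))) = Mul(2, Add(Add(10, -1), Mul(-1, v))) = Mul(2, Add(9, Mul(-1, v))) = Add(18, Mul(-2, v)))
R = -100 (R = Mul(10, -10) = -100)
Function('O')(p) = Add(35, Mul(2, p)) (Function('O')(p) = Add(Add(18, Mul(-2, Add(-4, Mul(-1, p)))), Mul(-1, -9)) = Add(Add(18, Add(8, Mul(2, p))), 9) = Add(Add(26, Mul(2, p)), 9) = Add(35, Mul(2, p)))
Add(R, Function('O')(U)) = Add(-100, Add(35, Mul(2, 18))) = Add(-100, Add(35, 36)) = Add(-100, 71) = -29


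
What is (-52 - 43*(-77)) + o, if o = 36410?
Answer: 39669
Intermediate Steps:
(-52 - 43*(-77)) + o = (-52 - 43*(-77)) + 36410 = (-52 + 3311) + 36410 = 3259 + 36410 = 39669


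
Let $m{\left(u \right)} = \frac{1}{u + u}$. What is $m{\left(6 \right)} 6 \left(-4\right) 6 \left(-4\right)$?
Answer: $48$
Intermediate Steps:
$m{\left(u \right)} = \frac{1}{2 u}$
$m{\left(6 \right)} 6 \left(-4\right) 6 \left(-4\right) = \frac{1}{2 \cdot 6} \cdot 6 \left(-4\right) 6 \left(-4\right) = \frac{1}{2} \cdot \frac{1}{6} \left(-24\right) 6 \left(-4\right) = \frac{\left(-144\right) \left(-4\right)}{12} = \frac{1}{12} \cdot 576 = 48$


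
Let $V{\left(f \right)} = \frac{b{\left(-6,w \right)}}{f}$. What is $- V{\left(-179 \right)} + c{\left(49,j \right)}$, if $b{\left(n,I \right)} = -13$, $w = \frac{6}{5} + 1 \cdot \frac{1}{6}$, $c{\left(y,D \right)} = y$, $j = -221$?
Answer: $\frac{8758}{179} \approx 48.927$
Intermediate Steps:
$w = \frac{41}{30}$ ($w = 6 \cdot \frac{1}{5} + 1 \cdot \frac{1}{6} = \frac{6}{5} + \frac{1}{6} = \frac{41}{30} \approx 1.3667$)
$V{\left(f \right)} = - \frac{13}{f}$
$- V{\left(-179 \right)} + c{\left(49,j \right)} = - \frac{-13}{-179} + 49 = - \frac{\left(-13\right) \left(-1\right)}{179} + 49 = \left(-1\right) \frac{13}{179} + 49 = - \frac{13}{179} + 49 = \frac{8758}{179}$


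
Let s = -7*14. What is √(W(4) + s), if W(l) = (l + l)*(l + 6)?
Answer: 3*I*√2 ≈ 4.2426*I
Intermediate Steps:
s = -98
W(l) = 2*l*(6 + l) (W(l) = (2*l)*(6 + l) = 2*l*(6 + l))
√(W(4) + s) = √(2*4*(6 + 4) - 98) = √(2*4*10 - 98) = √(80 - 98) = √(-18) = 3*I*√2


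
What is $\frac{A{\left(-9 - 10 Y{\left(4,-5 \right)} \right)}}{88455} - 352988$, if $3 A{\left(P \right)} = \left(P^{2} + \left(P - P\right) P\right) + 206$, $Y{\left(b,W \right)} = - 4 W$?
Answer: $- \frac{31223538911}{88455} \approx -3.5299 \cdot 10^{5}$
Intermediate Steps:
$A{\left(P \right)} = \frac{206}{3} + \frac{P^{2}}{3}$ ($A{\left(P \right)} = \frac{\left(P^{2} + \left(P - P\right) P\right) + 206}{3} = \frac{\left(P^{2} + 0 P\right) + 206}{3} = \frac{\left(P^{2} + 0\right) + 206}{3} = \frac{P^{2} + 206}{3} = \frac{206 + P^{2}}{3} = \frac{206}{3} + \frac{P^{2}}{3}$)
$\frac{A{\left(-9 - 10 Y{\left(4,-5 \right)} \right)}}{88455} - 352988 = \frac{\frac{206}{3} + \frac{\left(-9 - 10 \left(\left(-4\right) \left(-5\right)\right)\right)^{2}}{3}}{88455} - 352988 = \left(\frac{206}{3} + \frac{\left(-9 - 200\right)^{2}}{3}\right) \frac{1}{88455} - 352988 = \left(\frac{206}{3} + \frac{\left(-209\right)^{2}}{3}\right) \frac{1}{88455} - 352988 = \left(\frac{206}{3} + \frac{1}{3} \cdot 43681\right) \frac{1}{88455} - 352988 = \left(\frac{206}{3} + \frac{43681}{3}\right) \frac{1}{88455} - 352988 = 14629 \cdot \frac{1}{88455} - 352988 = \frac{14629}{88455} - 352988 = - \frac{31223538911}{88455}$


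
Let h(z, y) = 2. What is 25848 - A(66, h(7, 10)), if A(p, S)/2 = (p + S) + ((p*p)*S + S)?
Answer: 8284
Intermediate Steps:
A(p, S) = 2*p + 4*S + 2*S*p**2 (A(p, S) = 2*((p + S) + ((p*p)*S + S)) = 2*((S + p) + (p**2*S + S)) = 2*((S + p) + (S*p**2 + S)) = 2*((S + p) + (S + S*p**2)) = 2*(p + 2*S + S*p**2) = 2*p + 4*S + 2*S*p**2)
25848 - A(66, h(7, 10)) = 25848 - (2*66 + 4*2 + 2*2*66**2) = 25848 - (132 + 8 + 2*2*4356) = 25848 - (132 + 8 + 17424) = 25848 - 1*17564 = 25848 - 17564 = 8284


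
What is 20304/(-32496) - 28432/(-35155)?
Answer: 4377899/23799935 ≈ 0.18395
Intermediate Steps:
20304/(-32496) - 28432/(-35155) = 20304*(-1/32496) - 28432*(-1/35155) = -423/677 + 28432/35155 = 4377899/23799935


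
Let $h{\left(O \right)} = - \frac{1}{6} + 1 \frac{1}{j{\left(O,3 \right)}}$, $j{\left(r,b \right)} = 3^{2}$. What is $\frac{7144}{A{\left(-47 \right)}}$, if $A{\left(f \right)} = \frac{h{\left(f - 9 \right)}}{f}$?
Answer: $6043824$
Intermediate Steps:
$j{\left(r,b \right)} = 9$
$h{\left(O \right)} = - \frac{1}{18}$ ($h{\left(O \right)} = - \frac{1}{6} + 1 \cdot \frac{1}{9} = \left(-1\right) \frac{1}{6} + 1 \cdot \frac{1}{9} = - \frac{1}{6} + \frac{1}{9} = - \frac{1}{18}$)
$A{\left(f \right)} = - \frac{1}{18 f}$
$\frac{7144}{A{\left(-47 \right)}} = \frac{7144}{\left(- \frac{1}{18}\right) \frac{1}{-47}} = \frac{7144}{\left(- \frac{1}{18}\right) \left(- \frac{1}{47}\right)} = 7144 \frac{1}{\frac{1}{846}} = 7144 \cdot 846 = 6043824$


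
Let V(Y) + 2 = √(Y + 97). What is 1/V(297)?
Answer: 1/195 + √394/390 ≈ 0.056024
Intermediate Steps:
V(Y) = -2 + √(97 + Y) (V(Y) = -2 + √(Y + 97) = -2 + √(97 + Y))
1/V(297) = 1/(-2 + √(97 + 297)) = 1/(-2 + √394)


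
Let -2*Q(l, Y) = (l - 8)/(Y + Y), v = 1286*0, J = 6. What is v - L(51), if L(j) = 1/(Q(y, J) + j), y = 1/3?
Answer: -72/3695 ≈ -0.019486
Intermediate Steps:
y = 1/3 (y = 1*(1/3) = 1/3 ≈ 0.33333)
v = 0
Q(l, Y) = -(-8 + l)/(4*Y) (Q(l, Y) = -(l - 8)/(2*(Y + Y)) = -(-8 + l)/(2*(2*Y)) = -(-8 + l)*1/(2*Y)/2 = -(-8 + l)/(4*Y))
L(j) = 1/(23/72 + j) (L(j) = 1/((1/4)*(8 - 1*1/3)/6 + j) = 1/((1/4)*(1/6)*(8 - 1/3) + j) = 1/((1/4)*(1/6)*(23/3) + j) = 1/(23/72 + j))
v - L(51) = 0 - 72/(23 + 72*51) = 0 - 72/(23 + 3672) = 0 - 72/3695 = -72/3695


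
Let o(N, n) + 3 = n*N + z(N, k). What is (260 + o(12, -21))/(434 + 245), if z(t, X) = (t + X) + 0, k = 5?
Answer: 22/679 ≈ 0.032401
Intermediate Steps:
z(t, X) = X + t (z(t, X) = (X + t) + 0 = X + t)
o(N, n) = 2 + N + N*n (o(N, n) = -3 + (n*N + (5 + N)) = -3 + (N*n + (5 + N)) = -3 + (5 + N + N*n) = 2 + N + N*n)
(260 + o(12, -21))/(434 + 245) = (260 + (2 + 12 + 12*(-21)))/(434 + 245) = (260 + (2 + 12 - 252))/679 = (260 - 238)*(1/679) = 22*(1/679) = 22/679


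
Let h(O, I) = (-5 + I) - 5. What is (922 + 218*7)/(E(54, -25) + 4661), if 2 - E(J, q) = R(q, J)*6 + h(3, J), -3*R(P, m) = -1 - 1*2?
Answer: 2448/4613 ≈ 0.53067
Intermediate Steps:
h(O, I) = -10 + I
R(P, m) = 1 (R(P, m) = -(-1 - 1*2)/3 = -(-1 - 2)/3 = -1/3*(-3) = 1)
E(J, q) = 6 - J (E(J, q) = 2 - (1*6 + (-10 + J)) = 2 - (6 + (-10 + J)) = 2 - (-4 + J) = 2 + (4 - J) = 6 - J)
(922 + 218*7)/(E(54, -25) + 4661) = (922 + 218*7)/((6 - 1*54) + 4661) = (922 + 1526)/((6 - 54) + 4661) = 2448/(-48 + 4661) = 2448/4613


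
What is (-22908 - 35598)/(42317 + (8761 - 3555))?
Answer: -2786/2263 ≈ -1.2311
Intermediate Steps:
(-22908 - 35598)/(42317 + (8761 - 3555)) = -58506/(42317 + 5206) = -58506/47523 = -58506*1/47523 = -2786/2263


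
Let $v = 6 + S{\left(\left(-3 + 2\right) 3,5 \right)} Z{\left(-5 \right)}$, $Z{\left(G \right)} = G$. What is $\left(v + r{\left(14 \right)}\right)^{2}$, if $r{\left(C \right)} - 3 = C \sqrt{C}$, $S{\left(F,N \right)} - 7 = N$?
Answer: $5345 - 1428 \sqrt{14} \approx 1.9133$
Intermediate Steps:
$S{\left(F,N \right)} = 7 + N$
$r{\left(C \right)} = 3 + C^{\frac{3}{2}}$ ($r{\left(C \right)} = 3 + C \sqrt{C} = 3 + C^{\frac{3}{2}}$)
$v = -54$ ($v = 6 + \left(7 + 5\right) \left(-5\right) = 6 + 12 \left(-5\right) = 6 - 60 = -54$)
$\left(v + r{\left(14 \right)}\right)^{2} = \left(-54 + \left(3 + 14^{\frac{3}{2}}\right)\right)^{2} = \left(-54 + \left(3 + 14 \sqrt{14}\right)\right)^{2} = \left(-51 + 14 \sqrt{14}\right)^{2}$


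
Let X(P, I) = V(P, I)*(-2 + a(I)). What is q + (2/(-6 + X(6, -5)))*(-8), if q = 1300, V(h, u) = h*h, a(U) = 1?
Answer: 27308/21 ≈ 1300.4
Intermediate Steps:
V(h, u) = h**2
X(P, I) = -P**2 (X(P, I) = P**2*(-2 + 1) = P**2*(-1) = -P**2)
q + (2/(-6 + X(6, -5)))*(-8) = 1300 + (2/(-6 - 1*6**2))*(-8) = 1300 + (2/(-6 - 1*36))*(-8) = 1300 + (2/(-6 - 36))*(-8) = 1300 + (2/(-42))*(-8) = 1300 + (2*(-1/42))*(-8) = 1300 - 1/21*(-8) = 1300 + 8/21 = 27308/21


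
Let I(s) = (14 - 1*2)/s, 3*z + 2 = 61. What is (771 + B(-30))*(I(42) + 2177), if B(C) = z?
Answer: 36151652/21 ≈ 1.7215e+6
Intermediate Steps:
z = 59/3 (z = -⅔ + (⅓)*61 = -⅔ + 61/3 = 59/3 ≈ 19.667)
B(C) = 59/3
I(s) = 12/s (I(s) = (14 - 2)/s = 12/s)
(771 + B(-30))*(I(42) + 2177) = (771 + 59/3)*(12/42 + 2177) = 2372*(12*(1/42) + 2177)/3 = 2372*(2/7 + 2177)/3 = (2372/3)*(15241/7) = 36151652/21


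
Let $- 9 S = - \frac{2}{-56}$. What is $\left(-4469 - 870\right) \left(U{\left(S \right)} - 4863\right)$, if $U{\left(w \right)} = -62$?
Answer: $26294575$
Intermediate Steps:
$S = - \frac{1}{252}$ ($S = - \frac{\left(-2\right) \frac{1}{-56}}{9} = - \frac{\left(-2\right) \left(- \frac{1}{56}\right)}{9} = \left(- \frac{1}{9}\right) \frac{1}{28} = - \frac{1}{252} \approx -0.0039683$)
$\left(-4469 - 870\right) \left(U{\left(S \right)} - 4863\right) = \left(-4469 - 870\right) \left(-62 - 4863\right) = \left(-4469 - 870\right) \left(-4925\right) = \left(-5339\right) \left(-4925\right) = 26294575$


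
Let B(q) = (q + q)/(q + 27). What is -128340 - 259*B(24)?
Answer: -2185924/17 ≈ -1.2858e+5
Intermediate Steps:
B(q) = 2*q/(27 + q) (B(q) = (2*q)/(27 + q) = 2*q/(27 + q))
-128340 - 259*B(24) = -128340 - 518*24/(27 + 24) = -128340 - 518*24/51 = -128340 - 259*16/17 = -128340 - 4144/17 = -2185924/17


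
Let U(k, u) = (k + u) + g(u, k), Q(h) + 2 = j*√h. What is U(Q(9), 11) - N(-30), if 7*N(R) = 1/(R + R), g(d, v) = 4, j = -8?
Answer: -4619/420 ≈ -10.998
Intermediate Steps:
Q(h) = -2 - 8*√h
U(k, u) = 4 + k + u (U(k, u) = (k + u) + 4 = 4 + k + u)
N(R) = 1/(14*R) (N(R) = 1/(7*(R + R)) = 1/(7*((2*R))) = (1/(2*R))/7 = 1/(14*R))
U(Q(9), 11) - N(-30) = (4 + (-2 - 8*√9) + 11) - 1/(14*(-30)) = (4 + (-2 - 8*3) + 11) - (-1)/(14*30) = (4 + (-2 - 24) + 11) - 1*(-1/420) = (4 - 26 + 11) + 1/420 = -11 + 1/420 = -4619/420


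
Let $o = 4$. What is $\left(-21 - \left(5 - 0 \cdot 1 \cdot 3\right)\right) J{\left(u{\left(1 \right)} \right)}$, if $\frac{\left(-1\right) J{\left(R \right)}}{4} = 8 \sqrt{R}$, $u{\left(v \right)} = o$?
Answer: $1664$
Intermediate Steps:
$u{\left(v \right)} = 4$
$J{\left(R \right)} = - 32 \sqrt{R}$ ($J{\left(R \right)} = - 4 \cdot 8 \sqrt{R} = - 32 \sqrt{R}$)
$\left(-21 - \left(5 - 0 \cdot 1 \cdot 3\right)\right) J{\left(u{\left(1 \right)} \right)} = \left(-21 - \left(5 - 0 \cdot 1 \cdot 3\right)\right) \left(- 32 \sqrt{4}\right) = \left(-21 + \left(-5 + 0 \cdot 3\right)\right) \left(\left(-32\right) 2\right) = \left(-21 + \left(-5 + 0\right)\right) \left(-64\right) = \left(-21 - 5\right) \left(-64\right) = \left(-26\right) \left(-64\right) = 1664$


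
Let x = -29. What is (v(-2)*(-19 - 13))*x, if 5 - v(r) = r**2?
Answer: 928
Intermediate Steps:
v(r) = 5 - r**2
(v(-2)*(-19 - 13))*x = ((5 - 1*(-2)**2)*(-19 - 13))*(-29) = ((5 - 1*4)*(-32))*(-29) = ((5 - 4)*(-32))*(-29) = (1*(-32))*(-29) = -32*(-29) = 928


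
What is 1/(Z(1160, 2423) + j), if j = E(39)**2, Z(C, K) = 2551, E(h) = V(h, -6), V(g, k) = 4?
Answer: 1/2567 ≈ 0.00038956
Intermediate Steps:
E(h) = 4
j = 16 (j = 4**2 = 16)
1/(Z(1160, 2423) + j) = 1/(2551 + 16) = 1/2567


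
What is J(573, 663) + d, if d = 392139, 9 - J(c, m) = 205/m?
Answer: 259993919/663 ≈ 3.9215e+5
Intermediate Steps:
J(c, m) = 9 - 205/m
J(573, 663) + d = (9 - 205/663) + 392139 = 5762/663 + 392139 = 259993919/663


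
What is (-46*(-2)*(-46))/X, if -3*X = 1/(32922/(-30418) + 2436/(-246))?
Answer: -86964489480/623569 ≈ -1.3946e+5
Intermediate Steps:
X = 623569/20549265 (X = -1/(3*(32922/(-30418) + 2436/(-246))) = -1/(3*(32922*(-1/30418) + 2436*(-1/246))) = -1/(3*(-16461/15209 - 406/41)) = -1/(3*(-6849755/623569)) = -⅓*(-623569/6849755) = 623569/20549265 ≈ 0.030345)
(-46*(-2)*(-46))/X = (-46*(-2)*(-46))/(623569/20549265) = (92*(-46))*(20549265/623569) = -4232*20549265/623569 = -86964489480/623569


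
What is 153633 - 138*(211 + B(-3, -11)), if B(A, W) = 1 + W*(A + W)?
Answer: 103125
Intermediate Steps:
153633 - 138*(211 + B(-3, -11)) = 153633 - 138*(211 + (1 + (-11)² - 3*(-11))) = 153633 - 138*(211 + (1 + 121 + 33)) = 153633 - 138*(211 + 155) = 153633 - 138*366 = 153633 - 1*50508 = 153633 - 50508 = 103125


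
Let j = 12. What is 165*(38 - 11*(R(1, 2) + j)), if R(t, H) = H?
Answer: -19140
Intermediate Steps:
165*(38 - 11*(R(1, 2) + j)) = 165*(38 - 11*(2 + 12)) = 165*(38 - 11*14) = 165*(38 - 154) = 165*(-116) = -19140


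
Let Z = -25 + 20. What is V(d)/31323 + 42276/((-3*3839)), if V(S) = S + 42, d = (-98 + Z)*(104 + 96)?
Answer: -520325878/120248997 ≈ -4.3271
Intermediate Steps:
Z = -5
d = -20600 (d = (-98 - 5)*(104 + 96) = -103*200 = -20600)
V(S) = 42 + S
V(d)/31323 + 42276/((-3*3839)) = (42 - 20600)/31323 + 42276/((-3*3839)) = -20558*1/31323 + 42276/(-11517) = -20558/31323 + 42276*(-1/11517) = -20558/31323 - 14092/3839 = -520325878/120248997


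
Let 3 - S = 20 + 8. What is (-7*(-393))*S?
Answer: -68775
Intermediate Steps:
S = -25 (S = 3 - (20 + 8) = 3 - 1*28 = 3 - 28 = -25)
(-7*(-393))*S = -7*(-393)*(-25) = 2751*(-25) = -68775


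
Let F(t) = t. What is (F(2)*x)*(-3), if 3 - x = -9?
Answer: -72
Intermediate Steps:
x = 12 (x = 3 - 1*(-9) = 3 + 9 = 12)
(F(2)*x)*(-3) = (2*12)*(-3) = 24*(-3) = -72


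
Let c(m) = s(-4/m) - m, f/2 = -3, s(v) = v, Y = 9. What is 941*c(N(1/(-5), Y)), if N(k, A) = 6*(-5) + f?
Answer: 305825/9 ≈ 33981.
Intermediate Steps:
f = -6 (f = 2*(-3) = -6)
N(k, A) = -36 (N(k, A) = 6*(-5) - 6 = -30 - 6 = -36)
c(m) = -m - 4/m (c(m) = -4/m - m = -m - 4/m)
941*c(N(1/(-5), Y)) = 941*(-1*(-36) - 4/(-36)) = 941*(36 - 4*(-1/36)) = 941*(36 + ⅑) = 941*(325/9) = 305825/9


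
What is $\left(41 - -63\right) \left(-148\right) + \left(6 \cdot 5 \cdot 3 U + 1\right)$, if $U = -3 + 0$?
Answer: $-15661$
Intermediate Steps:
$U = -3$
$\left(41 - -63\right) \left(-148\right) + \left(6 \cdot 5 \cdot 3 U + 1\right) = \left(41 - -63\right) \left(-148\right) + \left(6 \cdot 5 \cdot 3 \left(-3\right) + 1\right) = \left(41 + 63\right) \left(-148\right) + \left(30 \cdot 3 \left(-3\right) + 1\right) = 104 \left(-148\right) + \left(90 \left(-3\right) + 1\right) = -15392 + \left(-270 + 1\right) = -15392 - 269 = -15661$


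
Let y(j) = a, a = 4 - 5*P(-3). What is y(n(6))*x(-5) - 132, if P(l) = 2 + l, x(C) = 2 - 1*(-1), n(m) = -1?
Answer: -105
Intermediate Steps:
x(C) = 3 (x(C) = 2 + 1 = 3)
a = 9 (a = 4 - 5*(2 - 3) = 4 - 5*(-1) = 4 + 5 = 9)
y(j) = 9
y(n(6))*x(-5) - 132 = 9*3 - 132 = 27 - 132 = -105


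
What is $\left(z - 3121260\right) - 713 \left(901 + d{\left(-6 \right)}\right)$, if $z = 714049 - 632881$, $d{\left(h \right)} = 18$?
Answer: $-3695339$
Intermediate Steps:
$z = 81168$
$\left(z - 3121260\right) - 713 \left(901 + d{\left(-6 \right)}\right) = \left(81168 - 3121260\right) - 713 \left(901 + 18\right) = -3040092 - 655247 = -3695339$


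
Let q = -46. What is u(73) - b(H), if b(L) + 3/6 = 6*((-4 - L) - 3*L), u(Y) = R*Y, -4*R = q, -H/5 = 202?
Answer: -23376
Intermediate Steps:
H = -1010 (H = -5*202 = -1010)
R = 23/2 (R = -¼*(-46) = 23/2 ≈ 11.500)
u(Y) = 23*Y/2
b(L) = -49/2 - 24*L (b(L) = -½ + 6*((-4 - L) - 3*L) = -½ + 6*(-4 - 4*L) = -½ + (-24 - 24*L) = -49/2 - 24*L)
u(73) - b(H) = (23/2)*73 - (-49/2 - 24*(-1010)) = 1679/2 - (-49/2 + 24240) = 1679/2 - 1*48431/2 = 1679/2 - 48431/2 = -23376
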